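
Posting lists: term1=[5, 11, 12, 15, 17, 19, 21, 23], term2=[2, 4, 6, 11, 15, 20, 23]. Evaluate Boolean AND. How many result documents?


Boolean AND: find intersection of posting lists
term1 docs: [5, 11, 12, 15, 17, 19, 21, 23]
term2 docs: [2, 4, 6, 11, 15, 20, 23]
Intersection: [11, 15, 23]
|intersection| = 3

3


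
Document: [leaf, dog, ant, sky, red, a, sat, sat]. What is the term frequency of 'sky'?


Document has 8 words
Scanning for 'sky':
Found at positions: [3]
Count = 1

1


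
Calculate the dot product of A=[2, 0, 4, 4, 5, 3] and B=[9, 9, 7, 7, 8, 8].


Dot product = sum of element-wise products
A[0]*B[0] = 2*9 = 18
A[1]*B[1] = 0*9 = 0
A[2]*B[2] = 4*7 = 28
A[3]*B[3] = 4*7 = 28
A[4]*B[4] = 5*8 = 40
A[5]*B[5] = 3*8 = 24
Sum = 18 + 0 + 28 + 28 + 40 + 24 = 138

138


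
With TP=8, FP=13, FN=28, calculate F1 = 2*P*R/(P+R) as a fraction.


F1 = 2 * P * R / (P + R)
P = TP/(TP+FP) = 8/21 = 8/21
R = TP/(TP+FN) = 8/36 = 2/9
2 * P * R = 2 * 8/21 * 2/9 = 32/189
P + R = 8/21 + 2/9 = 38/63
F1 = 32/189 / 38/63 = 16/57

16/57


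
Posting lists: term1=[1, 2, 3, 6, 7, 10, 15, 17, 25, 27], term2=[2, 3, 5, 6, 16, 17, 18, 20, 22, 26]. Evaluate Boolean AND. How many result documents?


Boolean AND: find intersection of posting lists
term1 docs: [1, 2, 3, 6, 7, 10, 15, 17, 25, 27]
term2 docs: [2, 3, 5, 6, 16, 17, 18, 20, 22, 26]
Intersection: [2, 3, 6, 17]
|intersection| = 4

4


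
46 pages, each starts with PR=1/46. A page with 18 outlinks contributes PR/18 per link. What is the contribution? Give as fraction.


Initial PR = 1/46 = 1/46
Outlinks = 18
Contribution per link = PR / outlinks
= 1/46 / 18
= 1/828

1/828


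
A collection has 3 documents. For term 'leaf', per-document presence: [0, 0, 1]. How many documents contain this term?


Checking each document for 'leaf':
Doc 1: absent
Doc 2: absent
Doc 3: present
df = sum of presences = 0 + 0 + 1 = 1

1


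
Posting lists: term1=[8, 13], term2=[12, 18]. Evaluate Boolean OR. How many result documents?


Boolean OR: find union of posting lists
term1 docs: [8, 13]
term2 docs: [12, 18]
Union: [8, 12, 13, 18]
|union| = 4

4


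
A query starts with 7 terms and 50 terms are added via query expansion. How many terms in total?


Original terms: 7
Expansion terms: 50
Total = 7 + 50 = 57

57


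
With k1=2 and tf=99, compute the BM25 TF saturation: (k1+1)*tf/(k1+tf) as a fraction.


BM25 TF component = (k1+1)*tf / (k1+tf)
k1 = 2, tf = 99
Numerator = (2+1)*99 = 297
Denominator = 2 + 99 = 101
= 297/101 = 297/101

297/101


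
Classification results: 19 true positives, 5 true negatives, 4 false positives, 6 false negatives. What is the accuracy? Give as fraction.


Accuracy = (TP + TN) / (TP + TN + FP + FN)
TP + TN = 19 + 5 = 24
Total = 19 + 5 + 4 + 6 = 34
Accuracy = 24 / 34 = 12/17

12/17


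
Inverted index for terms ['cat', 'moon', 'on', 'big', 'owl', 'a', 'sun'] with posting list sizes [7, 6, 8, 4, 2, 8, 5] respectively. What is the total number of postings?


Summing posting list sizes:
'cat': 7 postings
'moon': 6 postings
'on': 8 postings
'big': 4 postings
'owl': 2 postings
'a': 8 postings
'sun': 5 postings
Total = 7 + 6 + 8 + 4 + 2 + 8 + 5 = 40

40


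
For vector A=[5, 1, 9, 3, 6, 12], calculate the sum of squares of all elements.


|A|^2 = sum of squared components
A[0]^2 = 5^2 = 25
A[1]^2 = 1^2 = 1
A[2]^2 = 9^2 = 81
A[3]^2 = 3^2 = 9
A[4]^2 = 6^2 = 36
A[5]^2 = 12^2 = 144
Sum = 25 + 1 + 81 + 9 + 36 + 144 = 296

296


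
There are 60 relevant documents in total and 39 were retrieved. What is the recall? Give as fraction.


Recall = retrieved_relevant / total_relevant
= 39 / 60
= 39 / (39 + 21)
= 13/20

13/20


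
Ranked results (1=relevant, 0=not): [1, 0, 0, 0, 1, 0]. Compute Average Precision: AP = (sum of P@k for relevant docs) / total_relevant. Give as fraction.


Computing P@k for each relevant position:
Position 1: relevant, P@1 = 1/1 = 1
Position 2: not relevant
Position 3: not relevant
Position 4: not relevant
Position 5: relevant, P@5 = 2/5 = 2/5
Position 6: not relevant
Sum of P@k = 1 + 2/5 = 7/5
AP = 7/5 / 2 = 7/10

7/10


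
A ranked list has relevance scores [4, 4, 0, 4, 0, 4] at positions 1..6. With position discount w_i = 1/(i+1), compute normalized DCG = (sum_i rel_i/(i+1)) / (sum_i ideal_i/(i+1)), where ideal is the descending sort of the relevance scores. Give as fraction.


Position discount weights w_i = 1/(i+1) for i=1..6:
Weights = [1/2, 1/3, 1/4, 1/5, 1/6, 1/7]
Actual relevance: [4, 4, 0, 4, 0, 4]
DCG = 4/2 + 4/3 + 0/4 + 4/5 + 0/6 + 4/7 = 494/105
Ideal relevance (sorted desc): [4, 4, 4, 4, 0, 0]
Ideal DCG = 4/2 + 4/3 + 4/4 + 4/5 + 0/6 + 0/7 = 77/15
nDCG = DCG / ideal_DCG = 494/105 / 77/15 = 494/539

494/539


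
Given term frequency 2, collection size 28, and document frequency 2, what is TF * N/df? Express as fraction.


TF * (N/df)
= 2 * (28/2)
= 2 * 14
= 28

28


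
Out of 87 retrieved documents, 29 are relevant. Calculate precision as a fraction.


Precision = relevant_retrieved / total_retrieved
= 29 / 87
= 29 / (29 + 58)
= 1/3

1/3


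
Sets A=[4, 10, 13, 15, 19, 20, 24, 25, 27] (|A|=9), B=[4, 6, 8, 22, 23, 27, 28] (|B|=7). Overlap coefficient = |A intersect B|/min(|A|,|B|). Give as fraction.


A intersect B = [4, 27]
|A intersect B| = 2
min(|A|, |B|) = min(9, 7) = 7
Overlap = 2 / 7 = 2/7

2/7


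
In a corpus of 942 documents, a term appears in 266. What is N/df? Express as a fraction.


IDF ratio = N / df
= 942 / 266
= 471/133

471/133


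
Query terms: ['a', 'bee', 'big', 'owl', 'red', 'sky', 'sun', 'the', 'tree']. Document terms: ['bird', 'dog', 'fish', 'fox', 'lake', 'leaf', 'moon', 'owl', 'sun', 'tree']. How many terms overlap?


Query terms: ['a', 'bee', 'big', 'owl', 'red', 'sky', 'sun', 'the', 'tree']
Document terms: ['bird', 'dog', 'fish', 'fox', 'lake', 'leaf', 'moon', 'owl', 'sun', 'tree']
Common terms: ['owl', 'sun', 'tree']
Overlap count = 3

3


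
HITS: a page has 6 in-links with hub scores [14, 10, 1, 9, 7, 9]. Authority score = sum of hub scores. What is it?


Authority = sum of hub scores of in-linkers
In-link 1: hub score = 14
In-link 2: hub score = 10
In-link 3: hub score = 1
In-link 4: hub score = 9
In-link 5: hub score = 7
In-link 6: hub score = 9
Authority = 14 + 10 + 1 + 9 + 7 + 9 = 50

50


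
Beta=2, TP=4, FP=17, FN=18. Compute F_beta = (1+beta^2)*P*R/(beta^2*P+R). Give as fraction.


P = TP/(TP+FP) = 4/21 = 4/21
R = TP/(TP+FN) = 4/22 = 2/11
beta^2 = 2^2 = 4
(1 + beta^2) = 5
Numerator = (1+beta^2)*P*R = 40/231
Denominator = beta^2*P + R = 16/21 + 2/11 = 218/231
F_beta = 20/109

20/109


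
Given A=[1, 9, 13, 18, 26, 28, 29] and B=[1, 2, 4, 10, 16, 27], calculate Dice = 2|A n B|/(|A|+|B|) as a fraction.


A intersect B = [1]
|A intersect B| = 1
|A| = 7, |B| = 6
Dice = 2*1 / (7+6)
= 2 / 13 = 2/13

2/13


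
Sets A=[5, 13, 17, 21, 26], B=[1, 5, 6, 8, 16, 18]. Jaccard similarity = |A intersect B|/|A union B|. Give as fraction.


A intersect B = [5]
|A intersect B| = 1
A union B = [1, 5, 6, 8, 13, 16, 17, 18, 21, 26]
|A union B| = 10
Jaccard = 1/10 = 1/10

1/10


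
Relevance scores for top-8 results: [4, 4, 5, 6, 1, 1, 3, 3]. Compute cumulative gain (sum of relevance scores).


Cumulative Gain = sum of relevance scores
Position 1: rel=4, running sum=4
Position 2: rel=4, running sum=8
Position 3: rel=5, running sum=13
Position 4: rel=6, running sum=19
Position 5: rel=1, running sum=20
Position 6: rel=1, running sum=21
Position 7: rel=3, running sum=24
Position 8: rel=3, running sum=27
CG = 27

27


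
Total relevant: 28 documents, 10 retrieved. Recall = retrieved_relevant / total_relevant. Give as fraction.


Recall = retrieved_relevant / total_relevant
= 10 / 28
= 10 / (10 + 18)
= 5/14

5/14


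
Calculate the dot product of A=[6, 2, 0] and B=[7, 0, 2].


Dot product = sum of element-wise products
A[0]*B[0] = 6*7 = 42
A[1]*B[1] = 2*0 = 0
A[2]*B[2] = 0*2 = 0
Sum = 42 + 0 + 0 = 42

42


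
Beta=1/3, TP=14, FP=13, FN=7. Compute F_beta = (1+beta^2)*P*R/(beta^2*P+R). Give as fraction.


P = TP/(TP+FP) = 14/27 = 14/27
R = TP/(TP+FN) = 14/21 = 2/3
beta^2 = 1/3^2 = 1/9
(1 + beta^2) = 10/9
Numerator = (1+beta^2)*P*R = 280/729
Denominator = beta^2*P + R = 14/243 + 2/3 = 176/243
F_beta = 35/66

35/66


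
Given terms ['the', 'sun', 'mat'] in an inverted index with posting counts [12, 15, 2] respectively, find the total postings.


Summing posting list sizes:
'the': 12 postings
'sun': 15 postings
'mat': 2 postings
Total = 12 + 15 + 2 = 29

29


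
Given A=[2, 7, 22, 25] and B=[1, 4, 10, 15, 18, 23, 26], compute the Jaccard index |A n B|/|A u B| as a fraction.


A intersect B = []
|A intersect B| = 0
A union B = [1, 2, 4, 7, 10, 15, 18, 22, 23, 25, 26]
|A union B| = 11
Jaccard = 0/11 = 0

0


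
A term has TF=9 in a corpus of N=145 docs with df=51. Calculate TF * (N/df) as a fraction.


TF * (N/df)
= 9 * (145/51)
= 9 * 145/51
= 435/17

435/17


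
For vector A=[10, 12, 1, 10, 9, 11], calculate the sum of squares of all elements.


|A|^2 = sum of squared components
A[0]^2 = 10^2 = 100
A[1]^2 = 12^2 = 144
A[2]^2 = 1^2 = 1
A[3]^2 = 10^2 = 100
A[4]^2 = 9^2 = 81
A[5]^2 = 11^2 = 121
Sum = 100 + 144 + 1 + 100 + 81 + 121 = 547

547


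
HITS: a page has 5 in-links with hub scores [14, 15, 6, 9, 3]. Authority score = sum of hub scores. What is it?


Authority = sum of hub scores of in-linkers
In-link 1: hub score = 14
In-link 2: hub score = 15
In-link 3: hub score = 6
In-link 4: hub score = 9
In-link 5: hub score = 3
Authority = 14 + 15 + 6 + 9 + 3 = 47

47


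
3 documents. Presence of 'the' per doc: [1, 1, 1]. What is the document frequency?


Checking each document for 'the':
Doc 1: present
Doc 2: present
Doc 3: present
df = sum of presences = 1 + 1 + 1 = 3

3


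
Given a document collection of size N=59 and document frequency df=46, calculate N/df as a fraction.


IDF ratio = N / df
= 59 / 46
= 59/46

59/46


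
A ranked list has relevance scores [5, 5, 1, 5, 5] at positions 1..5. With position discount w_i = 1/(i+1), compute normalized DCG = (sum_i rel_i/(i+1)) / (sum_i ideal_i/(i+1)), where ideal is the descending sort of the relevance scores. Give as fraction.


Position discount weights w_i = 1/(i+1) for i=1..5:
Weights = [1/2, 1/3, 1/4, 1/5, 1/6]
Actual relevance: [5, 5, 1, 5, 5]
DCG = 5/2 + 5/3 + 1/4 + 5/5 + 5/6 = 25/4
Ideal relevance (sorted desc): [5, 5, 5, 5, 1]
Ideal DCG = 5/2 + 5/3 + 5/4 + 5/5 + 1/6 = 79/12
nDCG = DCG / ideal_DCG = 25/4 / 79/12 = 75/79

75/79


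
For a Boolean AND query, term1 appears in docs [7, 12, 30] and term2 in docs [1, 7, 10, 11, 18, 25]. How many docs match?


Boolean AND: find intersection of posting lists
term1 docs: [7, 12, 30]
term2 docs: [1, 7, 10, 11, 18, 25]
Intersection: [7]
|intersection| = 1

1


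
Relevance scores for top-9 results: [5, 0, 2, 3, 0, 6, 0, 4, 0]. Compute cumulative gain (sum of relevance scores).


Cumulative Gain = sum of relevance scores
Position 1: rel=5, running sum=5
Position 2: rel=0, running sum=5
Position 3: rel=2, running sum=7
Position 4: rel=3, running sum=10
Position 5: rel=0, running sum=10
Position 6: rel=6, running sum=16
Position 7: rel=0, running sum=16
Position 8: rel=4, running sum=20
Position 9: rel=0, running sum=20
CG = 20

20


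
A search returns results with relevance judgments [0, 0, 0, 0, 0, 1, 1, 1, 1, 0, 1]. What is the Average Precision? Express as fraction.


Computing P@k for each relevant position:
Position 1: not relevant
Position 2: not relevant
Position 3: not relevant
Position 4: not relevant
Position 5: not relevant
Position 6: relevant, P@6 = 1/6 = 1/6
Position 7: relevant, P@7 = 2/7 = 2/7
Position 8: relevant, P@8 = 3/8 = 3/8
Position 9: relevant, P@9 = 4/9 = 4/9
Position 10: not relevant
Position 11: relevant, P@11 = 5/11 = 5/11
Sum of P@k = 1/6 + 2/7 + 3/8 + 4/9 + 5/11 = 9571/5544
AP = 9571/5544 / 5 = 9571/27720

9571/27720


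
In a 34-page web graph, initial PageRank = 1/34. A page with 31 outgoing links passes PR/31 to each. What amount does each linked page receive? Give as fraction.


Initial PR = 1/34 = 1/34
Outlinks = 31
Contribution per link = PR / outlinks
= 1/34 / 31
= 1/1054

1/1054


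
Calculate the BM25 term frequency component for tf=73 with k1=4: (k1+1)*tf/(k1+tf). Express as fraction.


BM25 TF component = (k1+1)*tf / (k1+tf)
k1 = 4, tf = 73
Numerator = (4+1)*73 = 365
Denominator = 4 + 73 = 77
= 365/77 = 365/77

365/77


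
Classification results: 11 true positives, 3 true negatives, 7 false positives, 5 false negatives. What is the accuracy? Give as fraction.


Accuracy = (TP + TN) / (TP + TN + FP + FN)
TP + TN = 11 + 3 = 14
Total = 11 + 3 + 7 + 5 = 26
Accuracy = 14 / 26 = 7/13

7/13


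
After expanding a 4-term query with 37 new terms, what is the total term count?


Original terms: 4
Expansion terms: 37
Total = 4 + 37 = 41

41


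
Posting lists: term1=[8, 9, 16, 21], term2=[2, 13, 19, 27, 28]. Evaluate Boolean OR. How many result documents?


Boolean OR: find union of posting lists
term1 docs: [8, 9, 16, 21]
term2 docs: [2, 13, 19, 27, 28]
Union: [2, 8, 9, 13, 16, 19, 21, 27, 28]
|union| = 9

9


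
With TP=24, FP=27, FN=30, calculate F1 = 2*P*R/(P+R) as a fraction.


F1 = 2 * P * R / (P + R)
P = TP/(TP+FP) = 24/51 = 8/17
R = TP/(TP+FN) = 24/54 = 4/9
2 * P * R = 2 * 8/17 * 4/9 = 64/153
P + R = 8/17 + 4/9 = 140/153
F1 = 64/153 / 140/153 = 16/35

16/35


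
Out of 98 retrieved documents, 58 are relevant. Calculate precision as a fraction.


Precision = relevant_retrieved / total_retrieved
= 58 / 98
= 58 / (58 + 40)
= 29/49

29/49


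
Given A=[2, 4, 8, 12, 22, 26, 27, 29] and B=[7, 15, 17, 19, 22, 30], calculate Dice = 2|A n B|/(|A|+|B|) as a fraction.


A intersect B = [22]
|A intersect B| = 1
|A| = 8, |B| = 6
Dice = 2*1 / (8+6)
= 2 / 14 = 1/7

1/7


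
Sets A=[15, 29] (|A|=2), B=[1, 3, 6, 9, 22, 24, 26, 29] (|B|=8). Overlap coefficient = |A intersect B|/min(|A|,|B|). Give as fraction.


A intersect B = [29]
|A intersect B| = 1
min(|A|, |B|) = min(2, 8) = 2
Overlap = 1 / 2 = 1/2

1/2


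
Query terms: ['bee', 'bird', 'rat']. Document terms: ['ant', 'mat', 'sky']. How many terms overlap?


Query terms: ['bee', 'bird', 'rat']
Document terms: ['ant', 'mat', 'sky']
Common terms: []
Overlap count = 0

0


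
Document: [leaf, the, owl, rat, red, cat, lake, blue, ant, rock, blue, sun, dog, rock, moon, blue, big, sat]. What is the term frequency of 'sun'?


Document has 18 words
Scanning for 'sun':
Found at positions: [11]
Count = 1

1


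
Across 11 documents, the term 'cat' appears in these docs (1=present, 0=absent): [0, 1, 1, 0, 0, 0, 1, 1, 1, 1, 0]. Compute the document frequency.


Checking each document for 'cat':
Doc 1: absent
Doc 2: present
Doc 3: present
Doc 4: absent
Doc 5: absent
Doc 6: absent
Doc 7: present
Doc 8: present
Doc 9: present
Doc 10: present
Doc 11: absent
df = sum of presences = 0 + 1 + 1 + 0 + 0 + 0 + 1 + 1 + 1 + 1 + 0 = 6

6


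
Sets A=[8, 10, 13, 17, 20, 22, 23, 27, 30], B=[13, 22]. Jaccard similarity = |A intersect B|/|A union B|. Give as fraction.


A intersect B = [13, 22]
|A intersect B| = 2
A union B = [8, 10, 13, 17, 20, 22, 23, 27, 30]
|A union B| = 9
Jaccard = 2/9 = 2/9

2/9


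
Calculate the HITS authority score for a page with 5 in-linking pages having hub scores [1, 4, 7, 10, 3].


Authority = sum of hub scores of in-linkers
In-link 1: hub score = 1
In-link 2: hub score = 4
In-link 3: hub score = 7
In-link 4: hub score = 10
In-link 5: hub score = 3
Authority = 1 + 4 + 7 + 10 + 3 = 25

25


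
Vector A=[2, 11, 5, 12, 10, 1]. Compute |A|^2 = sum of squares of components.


|A|^2 = sum of squared components
A[0]^2 = 2^2 = 4
A[1]^2 = 11^2 = 121
A[2]^2 = 5^2 = 25
A[3]^2 = 12^2 = 144
A[4]^2 = 10^2 = 100
A[5]^2 = 1^2 = 1
Sum = 4 + 121 + 25 + 144 + 100 + 1 = 395

395


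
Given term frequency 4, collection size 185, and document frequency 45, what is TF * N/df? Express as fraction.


TF * (N/df)
= 4 * (185/45)
= 4 * 37/9
= 148/9

148/9


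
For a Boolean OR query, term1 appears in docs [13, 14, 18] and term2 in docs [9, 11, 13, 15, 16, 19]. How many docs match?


Boolean OR: find union of posting lists
term1 docs: [13, 14, 18]
term2 docs: [9, 11, 13, 15, 16, 19]
Union: [9, 11, 13, 14, 15, 16, 18, 19]
|union| = 8

8


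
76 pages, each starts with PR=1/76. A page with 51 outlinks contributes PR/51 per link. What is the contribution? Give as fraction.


Initial PR = 1/76 = 1/76
Outlinks = 51
Contribution per link = PR / outlinks
= 1/76 / 51
= 1/3876

1/3876


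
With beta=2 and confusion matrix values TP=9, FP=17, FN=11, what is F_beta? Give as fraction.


P = TP/(TP+FP) = 9/26 = 9/26
R = TP/(TP+FN) = 9/20 = 9/20
beta^2 = 2^2 = 4
(1 + beta^2) = 5
Numerator = (1+beta^2)*P*R = 81/104
Denominator = beta^2*P + R = 18/13 + 9/20 = 477/260
F_beta = 45/106

45/106


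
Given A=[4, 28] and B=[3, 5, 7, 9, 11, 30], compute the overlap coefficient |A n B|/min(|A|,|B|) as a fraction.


A intersect B = []
|A intersect B| = 0
min(|A|, |B|) = min(2, 6) = 2
Overlap = 0 / 2 = 0

0


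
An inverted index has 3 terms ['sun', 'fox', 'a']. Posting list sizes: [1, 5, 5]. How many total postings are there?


Summing posting list sizes:
'sun': 1 postings
'fox': 5 postings
'a': 5 postings
Total = 1 + 5 + 5 = 11

11


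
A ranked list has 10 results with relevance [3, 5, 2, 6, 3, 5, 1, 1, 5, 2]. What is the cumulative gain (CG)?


Cumulative Gain = sum of relevance scores
Position 1: rel=3, running sum=3
Position 2: rel=5, running sum=8
Position 3: rel=2, running sum=10
Position 4: rel=6, running sum=16
Position 5: rel=3, running sum=19
Position 6: rel=5, running sum=24
Position 7: rel=1, running sum=25
Position 8: rel=1, running sum=26
Position 9: rel=5, running sum=31
Position 10: rel=2, running sum=33
CG = 33

33


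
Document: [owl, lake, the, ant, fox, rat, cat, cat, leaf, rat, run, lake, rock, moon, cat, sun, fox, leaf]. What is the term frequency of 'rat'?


Document has 18 words
Scanning for 'rat':
Found at positions: [5, 9]
Count = 2

2


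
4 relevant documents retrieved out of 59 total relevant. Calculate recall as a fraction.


Recall = retrieved_relevant / total_relevant
= 4 / 59
= 4 / (4 + 55)
= 4/59

4/59


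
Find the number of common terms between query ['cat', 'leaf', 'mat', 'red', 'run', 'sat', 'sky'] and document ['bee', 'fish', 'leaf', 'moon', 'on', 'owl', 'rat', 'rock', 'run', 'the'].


Query terms: ['cat', 'leaf', 'mat', 'red', 'run', 'sat', 'sky']
Document terms: ['bee', 'fish', 'leaf', 'moon', 'on', 'owl', 'rat', 'rock', 'run', 'the']
Common terms: ['leaf', 'run']
Overlap count = 2

2


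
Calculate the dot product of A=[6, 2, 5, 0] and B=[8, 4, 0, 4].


Dot product = sum of element-wise products
A[0]*B[0] = 6*8 = 48
A[1]*B[1] = 2*4 = 8
A[2]*B[2] = 5*0 = 0
A[3]*B[3] = 0*4 = 0
Sum = 48 + 8 + 0 + 0 = 56

56


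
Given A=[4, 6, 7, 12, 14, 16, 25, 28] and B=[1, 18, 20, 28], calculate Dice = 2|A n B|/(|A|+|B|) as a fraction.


A intersect B = [28]
|A intersect B| = 1
|A| = 8, |B| = 4
Dice = 2*1 / (8+4)
= 2 / 12 = 1/6

1/6


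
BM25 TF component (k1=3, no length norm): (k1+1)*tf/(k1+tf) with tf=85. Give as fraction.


BM25 TF component = (k1+1)*tf / (k1+tf)
k1 = 3, tf = 85
Numerator = (3+1)*85 = 340
Denominator = 3 + 85 = 88
= 340/88 = 85/22

85/22


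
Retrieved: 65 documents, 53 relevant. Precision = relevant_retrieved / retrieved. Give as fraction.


Precision = relevant_retrieved / total_retrieved
= 53 / 65
= 53 / (53 + 12)
= 53/65

53/65


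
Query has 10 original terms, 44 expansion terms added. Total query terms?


Original terms: 10
Expansion terms: 44
Total = 10 + 44 = 54

54


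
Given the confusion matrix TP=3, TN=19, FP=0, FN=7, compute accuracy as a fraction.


Accuracy = (TP + TN) / (TP + TN + FP + FN)
TP + TN = 3 + 19 = 22
Total = 3 + 19 + 0 + 7 = 29
Accuracy = 22 / 29 = 22/29

22/29


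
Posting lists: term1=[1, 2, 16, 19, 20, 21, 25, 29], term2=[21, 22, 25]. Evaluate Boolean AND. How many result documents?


Boolean AND: find intersection of posting lists
term1 docs: [1, 2, 16, 19, 20, 21, 25, 29]
term2 docs: [21, 22, 25]
Intersection: [21, 25]
|intersection| = 2

2


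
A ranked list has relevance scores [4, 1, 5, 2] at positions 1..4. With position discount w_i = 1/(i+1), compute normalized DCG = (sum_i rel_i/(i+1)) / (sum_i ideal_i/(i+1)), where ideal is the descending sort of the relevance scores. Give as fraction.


Position discount weights w_i = 1/(i+1) for i=1..4:
Weights = [1/2, 1/3, 1/4, 1/5]
Actual relevance: [4, 1, 5, 2]
DCG = 4/2 + 1/3 + 5/4 + 2/5 = 239/60
Ideal relevance (sorted desc): [5, 4, 2, 1]
Ideal DCG = 5/2 + 4/3 + 2/4 + 1/5 = 68/15
nDCG = DCG / ideal_DCG = 239/60 / 68/15 = 239/272

239/272


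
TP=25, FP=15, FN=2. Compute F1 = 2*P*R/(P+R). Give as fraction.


F1 = 2 * P * R / (P + R)
P = TP/(TP+FP) = 25/40 = 5/8
R = TP/(TP+FN) = 25/27 = 25/27
2 * P * R = 2 * 5/8 * 25/27 = 125/108
P + R = 5/8 + 25/27 = 335/216
F1 = 125/108 / 335/216 = 50/67

50/67


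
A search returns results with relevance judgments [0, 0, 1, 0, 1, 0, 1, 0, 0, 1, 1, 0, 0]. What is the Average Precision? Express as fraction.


Computing P@k for each relevant position:
Position 1: not relevant
Position 2: not relevant
Position 3: relevant, P@3 = 1/3 = 1/3
Position 4: not relevant
Position 5: relevant, P@5 = 2/5 = 2/5
Position 6: not relevant
Position 7: relevant, P@7 = 3/7 = 3/7
Position 8: not relevant
Position 9: not relevant
Position 10: relevant, P@10 = 4/10 = 2/5
Position 11: relevant, P@11 = 5/11 = 5/11
Position 12: not relevant
Position 13: not relevant
Sum of P@k = 1/3 + 2/5 + 3/7 + 2/5 + 5/11 = 2329/1155
AP = 2329/1155 / 5 = 2329/5775

2329/5775


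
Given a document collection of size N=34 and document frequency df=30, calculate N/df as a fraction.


IDF ratio = N / df
= 34 / 30
= 17/15

17/15


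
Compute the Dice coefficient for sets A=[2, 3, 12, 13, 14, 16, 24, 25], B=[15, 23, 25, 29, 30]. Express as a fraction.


A intersect B = [25]
|A intersect B| = 1
|A| = 8, |B| = 5
Dice = 2*1 / (8+5)
= 2 / 13 = 2/13

2/13


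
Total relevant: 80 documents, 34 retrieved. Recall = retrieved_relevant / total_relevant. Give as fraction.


Recall = retrieved_relevant / total_relevant
= 34 / 80
= 34 / (34 + 46)
= 17/40

17/40


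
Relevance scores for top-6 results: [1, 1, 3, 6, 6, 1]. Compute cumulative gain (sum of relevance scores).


Cumulative Gain = sum of relevance scores
Position 1: rel=1, running sum=1
Position 2: rel=1, running sum=2
Position 3: rel=3, running sum=5
Position 4: rel=6, running sum=11
Position 5: rel=6, running sum=17
Position 6: rel=1, running sum=18
CG = 18

18


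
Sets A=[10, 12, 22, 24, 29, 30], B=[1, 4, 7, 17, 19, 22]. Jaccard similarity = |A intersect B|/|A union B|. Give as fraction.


A intersect B = [22]
|A intersect B| = 1
A union B = [1, 4, 7, 10, 12, 17, 19, 22, 24, 29, 30]
|A union B| = 11
Jaccard = 1/11 = 1/11

1/11


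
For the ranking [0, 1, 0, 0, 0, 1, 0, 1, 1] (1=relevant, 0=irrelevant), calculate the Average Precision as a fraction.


Computing P@k for each relevant position:
Position 1: not relevant
Position 2: relevant, P@2 = 1/2 = 1/2
Position 3: not relevant
Position 4: not relevant
Position 5: not relevant
Position 6: relevant, P@6 = 2/6 = 1/3
Position 7: not relevant
Position 8: relevant, P@8 = 3/8 = 3/8
Position 9: relevant, P@9 = 4/9 = 4/9
Sum of P@k = 1/2 + 1/3 + 3/8 + 4/9 = 119/72
AP = 119/72 / 4 = 119/288

119/288


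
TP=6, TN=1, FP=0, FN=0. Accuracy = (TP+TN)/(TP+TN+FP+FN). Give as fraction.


Accuracy = (TP + TN) / (TP + TN + FP + FN)
TP + TN = 6 + 1 = 7
Total = 6 + 1 + 0 + 0 = 7
Accuracy = 7 / 7 = 1

1


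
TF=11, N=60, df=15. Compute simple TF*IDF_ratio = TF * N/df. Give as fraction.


TF * (N/df)
= 11 * (60/15)
= 11 * 4
= 44

44


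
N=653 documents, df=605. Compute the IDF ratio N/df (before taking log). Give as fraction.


IDF ratio = N / df
= 653 / 605
= 653/605

653/605


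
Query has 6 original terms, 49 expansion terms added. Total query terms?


Original terms: 6
Expansion terms: 49
Total = 6 + 49 = 55

55


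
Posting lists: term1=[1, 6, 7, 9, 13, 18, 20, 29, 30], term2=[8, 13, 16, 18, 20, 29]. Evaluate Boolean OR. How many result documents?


Boolean OR: find union of posting lists
term1 docs: [1, 6, 7, 9, 13, 18, 20, 29, 30]
term2 docs: [8, 13, 16, 18, 20, 29]
Union: [1, 6, 7, 8, 9, 13, 16, 18, 20, 29, 30]
|union| = 11

11


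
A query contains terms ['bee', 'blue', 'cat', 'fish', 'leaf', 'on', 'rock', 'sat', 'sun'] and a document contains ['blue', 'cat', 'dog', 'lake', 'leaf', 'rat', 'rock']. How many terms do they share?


Query terms: ['bee', 'blue', 'cat', 'fish', 'leaf', 'on', 'rock', 'sat', 'sun']
Document terms: ['blue', 'cat', 'dog', 'lake', 'leaf', 'rat', 'rock']
Common terms: ['blue', 'cat', 'leaf', 'rock']
Overlap count = 4

4


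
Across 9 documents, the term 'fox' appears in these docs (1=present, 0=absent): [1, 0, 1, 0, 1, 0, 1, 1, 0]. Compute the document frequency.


Checking each document for 'fox':
Doc 1: present
Doc 2: absent
Doc 3: present
Doc 4: absent
Doc 5: present
Doc 6: absent
Doc 7: present
Doc 8: present
Doc 9: absent
df = sum of presences = 1 + 0 + 1 + 0 + 1 + 0 + 1 + 1 + 0 = 5

5


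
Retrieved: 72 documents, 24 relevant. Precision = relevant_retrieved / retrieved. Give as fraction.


Precision = relevant_retrieved / total_retrieved
= 24 / 72
= 24 / (24 + 48)
= 1/3

1/3


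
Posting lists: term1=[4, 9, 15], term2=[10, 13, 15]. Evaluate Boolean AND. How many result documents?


Boolean AND: find intersection of posting lists
term1 docs: [4, 9, 15]
term2 docs: [10, 13, 15]
Intersection: [15]
|intersection| = 1

1


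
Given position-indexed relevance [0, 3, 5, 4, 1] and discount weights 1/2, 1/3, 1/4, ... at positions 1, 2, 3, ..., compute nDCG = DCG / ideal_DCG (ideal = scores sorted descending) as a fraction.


Position discount weights w_i = 1/(i+1) for i=1..5:
Weights = [1/2, 1/3, 1/4, 1/5, 1/6]
Actual relevance: [0, 3, 5, 4, 1]
DCG = 0/2 + 3/3 + 5/4 + 4/5 + 1/6 = 193/60
Ideal relevance (sorted desc): [5, 4, 3, 1, 0]
Ideal DCG = 5/2 + 4/3 + 3/4 + 1/5 + 0/6 = 287/60
nDCG = DCG / ideal_DCG = 193/60 / 287/60 = 193/287

193/287


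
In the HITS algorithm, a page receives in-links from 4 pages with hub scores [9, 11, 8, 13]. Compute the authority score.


Authority = sum of hub scores of in-linkers
In-link 1: hub score = 9
In-link 2: hub score = 11
In-link 3: hub score = 8
In-link 4: hub score = 13
Authority = 9 + 11 + 8 + 13 = 41

41


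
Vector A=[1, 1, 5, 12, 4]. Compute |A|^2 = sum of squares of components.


|A|^2 = sum of squared components
A[0]^2 = 1^2 = 1
A[1]^2 = 1^2 = 1
A[2]^2 = 5^2 = 25
A[3]^2 = 12^2 = 144
A[4]^2 = 4^2 = 16
Sum = 1 + 1 + 25 + 144 + 16 = 187

187


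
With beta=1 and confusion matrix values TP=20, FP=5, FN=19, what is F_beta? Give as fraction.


P = TP/(TP+FP) = 20/25 = 4/5
R = TP/(TP+FN) = 20/39 = 20/39
beta^2 = 1^2 = 1
(1 + beta^2) = 2
Numerator = (1+beta^2)*P*R = 32/39
Denominator = beta^2*P + R = 4/5 + 20/39 = 256/195
F_beta = 5/8

5/8


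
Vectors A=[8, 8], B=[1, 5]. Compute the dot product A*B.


Dot product = sum of element-wise products
A[0]*B[0] = 8*1 = 8
A[1]*B[1] = 8*5 = 40
Sum = 8 + 40 = 48

48


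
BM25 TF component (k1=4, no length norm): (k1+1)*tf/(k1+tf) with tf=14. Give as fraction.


BM25 TF component = (k1+1)*tf / (k1+tf)
k1 = 4, tf = 14
Numerator = (4+1)*14 = 70
Denominator = 4 + 14 = 18
= 70/18 = 35/9

35/9


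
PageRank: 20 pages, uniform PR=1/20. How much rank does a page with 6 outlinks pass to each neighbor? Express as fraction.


Initial PR = 1/20 = 1/20
Outlinks = 6
Contribution per link = PR / outlinks
= 1/20 / 6
= 1/120

1/120


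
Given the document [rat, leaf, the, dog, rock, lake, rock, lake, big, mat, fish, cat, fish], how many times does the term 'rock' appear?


Document has 13 words
Scanning for 'rock':
Found at positions: [4, 6]
Count = 2

2


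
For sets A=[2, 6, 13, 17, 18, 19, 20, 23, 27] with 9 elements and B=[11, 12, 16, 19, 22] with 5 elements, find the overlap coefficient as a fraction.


A intersect B = [19]
|A intersect B| = 1
min(|A|, |B|) = min(9, 5) = 5
Overlap = 1 / 5 = 1/5

1/5


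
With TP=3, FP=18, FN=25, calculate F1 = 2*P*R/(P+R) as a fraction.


F1 = 2 * P * R / (P + R)
P = TP/(TP+FP) = 3/21 = 1/7
R = TP/(TP+FN) = 3/28 = 3/28
2 * P * R = 2 * 1/7 * 3/28 = 3/98
P + R = 1/7 + 3/28 = 1/4
F1 = 3/98 / 1/4 = 6/49

6/49


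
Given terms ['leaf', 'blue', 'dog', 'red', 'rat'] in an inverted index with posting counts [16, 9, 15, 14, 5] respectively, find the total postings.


Summing posting list sizes:
'leaf': 16 postings
'blue': 9 postings
'dog': 15 postings
'red': 14 postings
'rat': 5 postings
Total = 16 + 9 + 15 + 14 + 5 = 59

59


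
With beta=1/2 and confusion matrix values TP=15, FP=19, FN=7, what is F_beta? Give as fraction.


P = TP/(TP+FP) = 15/34 = 15/34
R = TP/(TP+FN) = 15/22 = 15/22
beta^2 = 1/2^2 = 1/4
(1 + beta^2) = 5/4
Numerator = (1+beta^2)*P*R = 1125/2992
Denominator = beta^2*P + R = 15/136 + 15/22 = 1185/1496
F_beta = 75/158

75/158


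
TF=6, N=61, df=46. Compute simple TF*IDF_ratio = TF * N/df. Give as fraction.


TF * (N/df)
= 6 * (61/46)
= 6 * 61/46
= 183/23

183/23


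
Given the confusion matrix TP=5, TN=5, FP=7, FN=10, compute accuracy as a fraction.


Accuracy = (TP + TN) / (TP + TN + FP + FN)
TP + TN = 5 + 5 = 10
Total = 5 + 5 + 7 + 10 = 27
Accuracy = 10 / 27 = 10/27

10/27


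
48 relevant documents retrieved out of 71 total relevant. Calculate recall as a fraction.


Recall = retrieved_relevant / total_relevant
= 48 / 71
= 48 / (48 + 23)
= 48/71

48/71


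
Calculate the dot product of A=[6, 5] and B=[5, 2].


Dot product = sum of element-wise products
A[0]*B[0] = 6*5 = 30
A[1]*B[1] = 5*2 = 10
Sum = 30 + 10 = 40

40


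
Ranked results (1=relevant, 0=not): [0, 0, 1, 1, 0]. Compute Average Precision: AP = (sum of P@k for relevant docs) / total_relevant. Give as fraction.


Computing P@k for each relevant position:
Position 1: not relevant
Position 2: not relevant
Position 3: relevant, P@3 = 1/3 = 1/3
Position 4: relevant, P@4 = 2/4 = 1/2
Position 5: not relevant
Sum of P@k = 1/3 + 1/2 = 5/6
AP = 5/6 / 2 = 5/12

5/12


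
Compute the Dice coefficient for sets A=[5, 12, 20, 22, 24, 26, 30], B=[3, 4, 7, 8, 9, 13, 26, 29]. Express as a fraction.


A intersect B = [26]
|A intersect B| = 1
|A| = 7, |B| = 8
Dice = 2*1 / (7+8)
= 2 / 15 = 2/15

2/15


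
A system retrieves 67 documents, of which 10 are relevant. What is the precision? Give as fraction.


Precision = relevant_retrieved / total_retrieved
= 10 / 67
= 10 / (10 + 57)
= 10/67

10/67


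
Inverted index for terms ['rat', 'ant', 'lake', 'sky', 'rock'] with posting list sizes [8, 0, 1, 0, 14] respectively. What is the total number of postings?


Summing posting list sizes:
'rat': 8 postings
'ant': 0 postings
'lake': 1 postings
'sky': 0 postings
'rock': 14 postings
Total = 8 + 0 + 1 + 0 + 14 = 23

23


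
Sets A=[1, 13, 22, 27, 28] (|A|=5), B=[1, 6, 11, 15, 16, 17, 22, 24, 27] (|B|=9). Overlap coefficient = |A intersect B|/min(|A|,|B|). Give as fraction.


A intersect B = [1, 22, 27]
|A intersect B| = 3
min(|A|, |B|) = min(5, 9) = 5
Overlap = 3 / 5 = 3/5

3/5


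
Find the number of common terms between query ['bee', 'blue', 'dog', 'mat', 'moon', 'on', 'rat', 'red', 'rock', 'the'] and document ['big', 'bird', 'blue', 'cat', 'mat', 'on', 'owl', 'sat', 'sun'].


Query terms: ['bee', 'blue', 'dog', 'mat', 'moon', 'on', 'rat', 'red', 'rock', 'the']
Document terms: ['big', 'bird', 'blue', 'cat', 'mat', 'on', 'owl', 'sat', 'sun']
Common terms: ['blue', 'mat', 'on']
Overlap count = 3

3


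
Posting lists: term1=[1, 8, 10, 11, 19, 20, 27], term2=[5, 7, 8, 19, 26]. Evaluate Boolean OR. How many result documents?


Boolean OR: find union of posting lists
term1 docs: [1, 8, 10, 11, 19, 20, 27]
term2 docs: [5, 7, 8, 19, 26]
Union: [1, 5, 7, 8, 10, 11, 19, 20, 26, 27]
|union| = 10

10


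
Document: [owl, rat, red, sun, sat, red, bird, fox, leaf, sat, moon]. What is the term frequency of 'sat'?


Document has 11 words
Scanning for 'sat':
Found at positions: [4, 9]
Count = 2

2


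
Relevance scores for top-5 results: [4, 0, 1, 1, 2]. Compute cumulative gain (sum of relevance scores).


Cumulative Gain = sum of relevance scores
Position 1: rel=4, running sum=4
Position 2: rel=0, running sum=4
Position 3: rel=1, running sum=5
Position 4: rel=1, running sum=6
Position 5: rel=2, running sum=8
CG = 8

8


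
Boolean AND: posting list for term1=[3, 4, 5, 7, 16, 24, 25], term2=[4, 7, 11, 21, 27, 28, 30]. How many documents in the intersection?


Boolean AND: find intersection of posting lists
term1 docs: [3, 4, 5, 7, 16, 24, 25]
term2 docs: [4, 7, 11, 21, 27, 28, 30]
Intersection: [4, 7]
|intersection| = 2

2


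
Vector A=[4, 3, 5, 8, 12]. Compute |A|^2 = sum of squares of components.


|A|^2 = sum of squared components
A[0]^2 = 4^2 = 16
A[1]^2 = 3^2 = 9
A[2]^2 = 5^2 = 25
A[3]^2 = 8^2 = 64
A[4]^2 = 12^2 = 144
Sum = 16 + 9 + 25 + 64 + 144 = 258

258


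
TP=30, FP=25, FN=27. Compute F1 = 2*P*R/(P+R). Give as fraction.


F1 = 2 * P * R / (P + R)
P = TP/(TP+FP) = 30/55 = 6/11
R = TP/(TP+FN) = 30/57 = 10/19
2 * P * R = 2 * 6/11 * 10/19 = 120/209
P + R = 6/11 + 10/19 = 224/209
F1 = 120/209 / 224/209 = 15/28

15/28


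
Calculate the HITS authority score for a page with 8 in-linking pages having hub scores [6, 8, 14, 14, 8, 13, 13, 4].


Authority = sum of hub scores of in-linkers
In-link 1: hub score = 6
In-link 2: hub score = 8
In-link 3: hub score = 14
In-link 4: hub score = 14
In-link 5: hub score = 8
In-link 6: hub score = 13
In-link 7: hub score = 13
In-link 8: hub score = 4
Authority = 6 + 8 + 14 + 14 + 8 + 13 + 13 + 4 = 80

80


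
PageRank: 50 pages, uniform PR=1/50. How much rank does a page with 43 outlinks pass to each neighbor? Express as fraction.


Initial PR = 1/50 = 1/50
Outlinks = 43
Contribution per link = PR / outlinks
= 1/50 / 43
= 1/2150

1/2150


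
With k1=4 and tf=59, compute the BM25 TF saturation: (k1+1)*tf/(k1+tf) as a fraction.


BM25 TF component = (k1+1)*tf / (k1+tf)
k1 = 4, tf = 59
Numerator = (4+1)*59 = 295
Denominator = 4 + 59 = 63
= 295/63 = 295/63

295/63


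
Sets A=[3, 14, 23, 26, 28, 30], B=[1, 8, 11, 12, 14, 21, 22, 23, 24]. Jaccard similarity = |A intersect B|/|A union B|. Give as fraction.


A intersect B = [14, 23]
|A intersect B| = 2
A union B = [1, 3, 8, 11, 12, 14, 21, 22, 23, 24, 26, 28, 30]
|A union B| = 13
Jaccard = 2/13 = 2/13

2/13


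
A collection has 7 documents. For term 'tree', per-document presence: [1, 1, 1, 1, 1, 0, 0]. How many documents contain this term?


Checking each document for 'tree':
Doc 1: present
Doc 2: present
Doc 3: present
Doc 4: present
Doc 5: present
Doc 6: absent
Doc 7: absent
df = sum of presences = 1 + 1 + 1 + 1 + 1 + 0 + 0 = 5

5


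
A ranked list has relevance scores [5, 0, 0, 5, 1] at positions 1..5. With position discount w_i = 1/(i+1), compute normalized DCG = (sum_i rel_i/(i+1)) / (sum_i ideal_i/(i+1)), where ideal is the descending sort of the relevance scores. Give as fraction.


Position discount weights w_i = 1/(i+1) for i=1..5:
Weights = [1/2, 1/3, 1/4, 1/5, 1/6]
Actual relevance: [5, 0, 0, 5, 1]
DCG = 5/2 + 0/3 + 0/4 + 5/5 + 1/6 = 11/3
Ideal relevance (sorted desc): [5, 5, 1, 0, 0]
Ideal DCG = 5/2 + 5/3 + 1/4 + 0/5 + 0/6 = 53/12
nDCG = DCG / ideal_DCG = 11/3 / 53/12 = 44/53

44/53


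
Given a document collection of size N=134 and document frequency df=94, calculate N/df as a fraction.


IDF ratio = N / df
= 134 / 94
= 67/47

67/47


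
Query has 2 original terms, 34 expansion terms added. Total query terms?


Original terms: 2
Expansion terms: 34
Total = 2 + 34 = 36

36


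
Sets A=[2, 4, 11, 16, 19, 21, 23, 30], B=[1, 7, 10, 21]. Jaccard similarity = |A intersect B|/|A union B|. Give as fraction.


A intersect B = [21]
|A intersect B| = 1
A union B = [1, 2, 4, 7, 10, 11, 16, 19, 21, 23, 30]
|A union B| = 11
Jaccard = 1/11 = 1/11

1/11


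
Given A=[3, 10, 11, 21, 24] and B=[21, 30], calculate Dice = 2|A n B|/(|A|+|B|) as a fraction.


A intersect B = [21]
|A intersect B| = 1
|A| = 5, |B| = 2
Dice = 2*1 / (5+2)
= 2 / 7 = 2/7

2/7


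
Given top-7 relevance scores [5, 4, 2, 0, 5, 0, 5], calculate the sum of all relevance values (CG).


Cumulative Gain = sum of relevance scores
Position 1: rel=5, running sum=5
Position 2: rel=4, running sum=9
Position 3: rel=2, running sum=11
Position 4: rel=0, running sum=11
Position 5: rel=5, running sum=16
Position 6: rel=0, running sum=16
Position 7: rel=5, running sum=21
CG = 21

21


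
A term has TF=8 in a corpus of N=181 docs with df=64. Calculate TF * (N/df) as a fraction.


TF * (N/df)
= 8 * (181/64)
= 8 * 181/64
= 181/8

181/8


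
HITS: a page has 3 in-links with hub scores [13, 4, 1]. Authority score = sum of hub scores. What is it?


Authority = sum of hub scores of in-linkers
In-link 1: hub score = 13
In-link 2: hub score = 4
In-link 3: hub score = 1
Authority = 13 + 4 + 1 = 18

18


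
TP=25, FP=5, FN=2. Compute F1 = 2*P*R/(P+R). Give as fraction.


F1 = 2 * P * R / (P + R)
P = TP/(TP+FP) = 25/30 = 5/6
R = TP/(TP+FN) = 25/27 = 25/27
2 * P * R = 2 * 5/6 * 25/27 = 125/81
P + R = 5/6 + 25/27 = 95/54
F1 = 125/81 / 95/54 = 50/57

50/57


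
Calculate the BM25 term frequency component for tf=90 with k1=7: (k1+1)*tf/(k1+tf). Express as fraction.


BM25 TF component = (k1+1)*tf / (k1+tf)
k1 = 7, tf = 90
Numerator = (7+1)*90 = 720
Denominator = 7 + 90 = 97
= 720/97 = 720/97

720/97


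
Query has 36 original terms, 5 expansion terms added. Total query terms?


Original terms: 36
Expansion terms: 5
Total = 36 + 5 = 41

41


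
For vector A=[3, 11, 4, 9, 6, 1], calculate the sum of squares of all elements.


|A|^2 = sum of squared components
A[0]^2 = 3^2 = 9
A[1]^2 = 11^2 = 121
A[2]^2 = 4^2 = 16
A[3]^2 = 9^2 = 81
A[4]^2 = 6^2 = 36
A[5]^2 = 1^2 = 1
Sum = 9 + 121 + 16 + 81 + 36 + 1 = 264

264


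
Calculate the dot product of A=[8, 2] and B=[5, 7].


Dot product = sum of element-wise products
A[0]*B[0] = 8*5 = 40
A[1]*B[1] = 2*7 = 14
Sum = 40 + 14 = 54

54


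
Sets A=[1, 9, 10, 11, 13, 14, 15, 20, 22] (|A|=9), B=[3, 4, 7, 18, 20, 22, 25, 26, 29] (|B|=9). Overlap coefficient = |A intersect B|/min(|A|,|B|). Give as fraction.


A intersect B = [20, 22]
|A intersect B| = 2
min(|A|, |B|) = min(9, 9) = 9
Overlap = 2 / 9 = 2/9

2/9


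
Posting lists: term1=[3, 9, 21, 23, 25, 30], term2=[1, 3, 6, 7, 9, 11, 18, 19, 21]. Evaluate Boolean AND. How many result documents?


Boolean AND: find intersection of posting lists
term1 docs: [3, 9, 21, 23, 25, 30]
term2 docs: [1, 3, 6, 7, 9, 11, 18, 19, 21]
Intersection: [3, 9, 21]
|intersection| = 3

3


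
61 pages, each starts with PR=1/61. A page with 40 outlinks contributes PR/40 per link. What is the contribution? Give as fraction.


Initial PR = 1/61 = 1/61
Outlinks = 40
Contribution per link = PR / outlinks
= 1/61 / 40
= 1/2440

1/2440


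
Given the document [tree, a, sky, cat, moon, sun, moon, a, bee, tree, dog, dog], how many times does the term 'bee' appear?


Document has 12 words
Scanning for 'bee':
Found at positions: [8]
Count = 1

1


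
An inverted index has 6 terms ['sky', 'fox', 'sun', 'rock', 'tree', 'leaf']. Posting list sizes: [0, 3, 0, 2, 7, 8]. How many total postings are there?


Summing posting list sizes:
'sky': 0 postings
'fox': 3 postings
'sun': 0 postings
'rock': 2 postings
'tree': 7 postings
'leaf': 8 postings
Total = 0 + 3 + 0 + 2 + 7 + 8 = 20

20


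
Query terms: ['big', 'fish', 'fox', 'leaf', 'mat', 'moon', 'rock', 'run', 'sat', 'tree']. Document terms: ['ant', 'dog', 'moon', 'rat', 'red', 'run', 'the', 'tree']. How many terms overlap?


Query terms: ['big', 'fish', 'fox', 'leaf', 'mat', 'moon', 'rock', 'run', 'sat', 'tree']
Document terms: ['ant', 'dog', 'moon', 'rat', 'red', 'run', 'the', 'tree']
Common terms: ['moon', 'run', 'tree']
Overlap count = 3

3
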